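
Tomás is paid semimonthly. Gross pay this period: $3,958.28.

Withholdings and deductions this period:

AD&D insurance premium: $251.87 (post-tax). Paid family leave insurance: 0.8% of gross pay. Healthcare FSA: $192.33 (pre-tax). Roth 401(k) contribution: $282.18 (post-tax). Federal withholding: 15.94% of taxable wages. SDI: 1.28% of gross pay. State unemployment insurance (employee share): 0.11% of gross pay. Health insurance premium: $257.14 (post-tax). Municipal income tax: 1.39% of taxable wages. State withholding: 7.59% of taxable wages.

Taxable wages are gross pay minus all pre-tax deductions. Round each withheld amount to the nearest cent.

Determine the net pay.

$1,949.59

Healthcare FSA: $192.33
Taxable wages = $3,958.28 − $192.33 = $3,765.95
State withholding: $3,765.95 × 0.0759 = $285.84
Municipal income tax: $3,765.95 × 0.0139 = $52.35
Federal withholding: $3,765.95 × 0.1594 = $600.29
Paid family leave insurance: $3,958.28 × 0.008 = $31.67
SDI: $3,958.28 × 0.0128 = $50.67
State unemployment insurance (employee share): $3,958.28 × 0.0011 = $4.35
AD&D insurance premium: $251.87
Roth 401(k) contribution: $282.18
Health insurance premium: $257.14
Total deductions = $192.33 + $285.84 + $52.35 + $600.29 + $31.67 + $50.67 + $4.35 + $251.87 + $282.18 + $257.14 = $2,008.69
Net pay = $3,958.28 − $2,008.69 = $1,949.59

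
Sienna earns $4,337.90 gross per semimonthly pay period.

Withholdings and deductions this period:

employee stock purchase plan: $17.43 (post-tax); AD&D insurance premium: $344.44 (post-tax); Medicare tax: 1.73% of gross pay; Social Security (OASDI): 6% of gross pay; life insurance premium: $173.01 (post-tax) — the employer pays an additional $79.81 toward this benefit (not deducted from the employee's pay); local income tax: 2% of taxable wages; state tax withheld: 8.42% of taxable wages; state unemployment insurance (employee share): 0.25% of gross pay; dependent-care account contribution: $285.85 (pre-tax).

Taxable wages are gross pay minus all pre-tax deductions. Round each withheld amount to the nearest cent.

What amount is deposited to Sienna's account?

Dependent-care account contribution: $285.85
Taxable wages = $4,337.90 − $285.85 = $4,052.05
State tax withheld: $4,052.05 × 0.0842 = $341.18
Local income tax: $4,052.05 × 0.02 = $81.04
State unemployment insurance (employee share): $4,337.90 × 0.0025 = $10.84
Medicare tax: $4,337.90 × 0.0173 = $75.05
Social Security (OASDI): $4,337.90 × 0.06 = $260.27
AD&D insurance premium: $344.44
Life insurance premium: $173.01
Employee stock purchase plan: $17.43
(Employer's $79.81 toward life insurance premium is not withheld from the employee.)
Total deductions = $285.85 + $341.18 + $81.04 + $10.84 + $75.05 + $260.27 + $344.44 + $173.01 + $17.43 = $1,589.11
Net pay = $4,337.90 − $1,589.11 = $2,748.79

$2,748.79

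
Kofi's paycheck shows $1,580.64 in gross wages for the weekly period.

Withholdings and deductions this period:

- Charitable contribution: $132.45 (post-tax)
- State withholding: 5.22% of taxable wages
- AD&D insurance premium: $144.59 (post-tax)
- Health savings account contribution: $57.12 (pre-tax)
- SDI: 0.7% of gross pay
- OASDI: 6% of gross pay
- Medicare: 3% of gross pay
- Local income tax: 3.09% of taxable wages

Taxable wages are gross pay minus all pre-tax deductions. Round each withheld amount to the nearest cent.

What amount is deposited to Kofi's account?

$966.55

Health savings account contribution: $57.12
Taxable wages = $1,580.64 − $57.12 = $1,523.52
State withholding: $1,523.52 × 0.0522 = $79.53
Local income tax: $1,523.52 × 0.0309 = $47.08
Medicare: $1,580.64 × 0.03 = $47.42
OASDI: $1,580.64 × 0.06 = $94.84
SDI: $1,580.64 × 0.007 = $11.06
Charitable contribution: $132.45
AD&D insurance premium: $144.59
Total deductions = $57.12 + $79.53 + $47.08 + $47.42 + $94.84 + $11.06 + $132.45 + $144.59 = $614.09
Net pay = $1,580.64 − $614.09 = $966.55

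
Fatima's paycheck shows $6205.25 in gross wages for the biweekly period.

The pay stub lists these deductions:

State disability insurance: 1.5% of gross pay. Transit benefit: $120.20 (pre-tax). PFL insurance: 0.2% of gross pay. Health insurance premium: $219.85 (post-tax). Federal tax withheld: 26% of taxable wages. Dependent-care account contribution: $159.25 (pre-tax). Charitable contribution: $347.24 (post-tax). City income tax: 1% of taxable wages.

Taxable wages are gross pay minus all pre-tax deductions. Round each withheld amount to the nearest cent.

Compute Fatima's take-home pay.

Transit benefit: $120.20
Dependent-care account contribution: $159.25
Pre-tax total = $120.20 + $159.25 = $279.45
Taxable wages = $6205.25 − $279.45 = $5925.80
Federal tax withheld: $5925.80 × 0.26 = $1540.71
City income tax: $5925.80 × 0.01 = $59.26
PFL insurance: $6205.25 × 0.002 = $12.41
State disability insurance: $6205.25 × 0.015 = $93.08
Charitable contribution: $347.24
Health insurance premium: $219.85
Total deductions = $120.20 + $159.25 + $1540.71 + $59.26 + $12.41 + $93.08 + $347.24 + $219.85 = $2552.00
Net pay = $6205.25 − $2552.00 = $3653.25

$3653.25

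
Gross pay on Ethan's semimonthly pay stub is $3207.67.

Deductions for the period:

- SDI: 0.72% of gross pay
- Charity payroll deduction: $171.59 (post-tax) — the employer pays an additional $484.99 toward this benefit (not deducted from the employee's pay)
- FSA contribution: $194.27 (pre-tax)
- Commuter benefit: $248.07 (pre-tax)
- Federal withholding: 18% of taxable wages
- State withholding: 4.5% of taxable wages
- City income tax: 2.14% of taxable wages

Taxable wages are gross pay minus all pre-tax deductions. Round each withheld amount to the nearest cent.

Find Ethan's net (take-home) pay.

FSA contribution: $194.27
Commuter benefit: $248.07
Pre-tax total = $194.27 + $248.07 = $442.34
Taxable wages = $3207.67 − $442.34 = $2765.33
Federal withholding: $2765.33 × 0.18 = $497.76
City income tax: $2765.33 × 0.0214 = $59.18
State withholding: $2765.33 × 0.045 = $124.44
SDI: $3207.67 × 0.0072 = $23.10
Charity payroll deduction: $171.59
(Employer's $484.99 toward charity payroll deduction is not withheld from the employee.)
Total deductions = $194.27 + $248.07 + $497.76 + $59.18 + $124.44 + $23.10 + $171.59 = $1318.41
Net pay = $3207.67 − $1318.41 = $1889.26

$1889.26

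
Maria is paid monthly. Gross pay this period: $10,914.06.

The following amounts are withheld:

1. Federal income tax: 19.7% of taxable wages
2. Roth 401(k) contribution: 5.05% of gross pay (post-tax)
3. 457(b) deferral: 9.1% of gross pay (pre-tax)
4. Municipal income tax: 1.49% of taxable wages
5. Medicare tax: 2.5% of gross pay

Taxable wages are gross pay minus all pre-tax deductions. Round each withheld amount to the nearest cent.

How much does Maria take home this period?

$6,994.64

457(b) deferral: $10,914.06 × 0.091 = $993.18
Taxable wages = $10,914.06 − $993.18 = $9,920.88
Federal income tax: $9,920.88 × 0.197 = $1,954.41
Municipal income tax: $9,920.88 × 0.0149 = $147.82
Medicare tax: $10,914.06 × 0.025 = $272.85
Roth 401(k) contribution: $10,914.06 × 0.0505 = $551.16
Total deductions = $993.18 + $1,954.41 + $147.82 + $272.85 + $551.16 = $3,919.42
Net pay = $10,914.06 − $3,919.42 = $6,994.64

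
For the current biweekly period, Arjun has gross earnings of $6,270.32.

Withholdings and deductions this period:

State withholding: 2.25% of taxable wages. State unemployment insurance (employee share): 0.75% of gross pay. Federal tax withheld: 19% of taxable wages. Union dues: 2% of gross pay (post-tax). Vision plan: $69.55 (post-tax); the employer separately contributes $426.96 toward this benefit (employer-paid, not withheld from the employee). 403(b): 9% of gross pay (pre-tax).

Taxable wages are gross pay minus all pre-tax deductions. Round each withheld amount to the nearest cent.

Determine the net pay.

$4,251.48

403(b): $6,270.32 × 0.09 = $564.33
Taxable wages = $6,270.32 − $564.33 = $5,705.99
Federal tax withheld: $5,705.99 × 0.19 = $1,084.14
State withholding: $5,705.99 × 0.0225 = $128.38
State unemployment insurance (employee share): $6,270.32 × 0.0075 = $47.03
Union dues: $6,270.32 × 0.02 = $125.41
Vision plan: $69.55
(Employer's $426.96 toward vision plan is not withheld from the employee.)
Total deductions = $564.33 + $1,084.14 + $128.38 + $47.03 + $125.41 + $69.55 = $2,018.84
Net pay = $6,270.32 − $2,018.84 = $4,251.48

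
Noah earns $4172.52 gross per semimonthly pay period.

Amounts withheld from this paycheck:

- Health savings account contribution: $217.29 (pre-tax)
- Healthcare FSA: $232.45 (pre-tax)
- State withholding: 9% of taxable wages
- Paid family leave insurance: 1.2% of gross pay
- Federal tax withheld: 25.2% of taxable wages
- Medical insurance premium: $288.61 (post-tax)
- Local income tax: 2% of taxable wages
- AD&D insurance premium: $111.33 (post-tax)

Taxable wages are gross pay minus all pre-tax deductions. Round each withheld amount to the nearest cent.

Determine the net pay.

$1925.12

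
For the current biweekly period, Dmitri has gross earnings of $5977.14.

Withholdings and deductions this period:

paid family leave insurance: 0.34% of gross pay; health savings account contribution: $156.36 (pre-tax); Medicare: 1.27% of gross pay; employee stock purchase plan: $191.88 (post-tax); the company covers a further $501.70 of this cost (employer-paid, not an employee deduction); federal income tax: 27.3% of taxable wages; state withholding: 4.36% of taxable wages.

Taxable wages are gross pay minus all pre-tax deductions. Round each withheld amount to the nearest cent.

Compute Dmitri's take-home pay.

$3689.81

Health savings account contribution: $156.36
Taxable wages = $5977.14 − $156.36 = $5820.78
State withholding: $5820.78 × 0.0436 = $253.79
Federal income tax: $5820.78 × 0.273 = $1589.07
Paid family leave insurance: $5977.14 × 0.0034 = $20.32
Medicare: $5977.14 × 0.0127 = $75.91
Employee stock purchase plan: $191.88
(Employer's $501.70 toward employee stock purchase plan is not withheld from the employee.)
Total deductions = $156.36 + $253.79 + $1589.07 + $20.32 + $75.91 + $191.88 = $2287.33
Net pay = $5977.14 − $2287.33 = $3689.81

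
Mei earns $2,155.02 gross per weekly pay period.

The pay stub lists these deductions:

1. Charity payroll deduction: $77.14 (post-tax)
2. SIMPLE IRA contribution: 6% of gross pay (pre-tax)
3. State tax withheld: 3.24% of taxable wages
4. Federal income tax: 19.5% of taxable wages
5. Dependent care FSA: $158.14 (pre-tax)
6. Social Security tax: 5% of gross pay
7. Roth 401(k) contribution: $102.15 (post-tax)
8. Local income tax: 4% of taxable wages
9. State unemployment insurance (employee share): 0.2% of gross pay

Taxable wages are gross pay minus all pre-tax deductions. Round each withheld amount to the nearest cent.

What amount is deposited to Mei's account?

$1,076.84

Dependent care FSA: $158.14
SIMPLE IRA contribution: $2,155.02 × 0.06 = $129.30
Pre-tax total = $158.14 + $129.30 = $287.44
Taxable wages = $2,155.02 − $287.44 = $1,867.58
State tax withheld: $1,867.58 × 0.0324 = $60.51
Local income tax: $1,867.58 × 0.04 = $74.70
Federal income tax: $1,867.58 × 0.195 = $364.18
State unemployment insurance (employee share): $2,155.02 × 0.002 = $4.31
Social Security tax: $2,155.02 × 0.05 = $107.75
Roth 401(k) contribution: $102.15
Charity payroll deduction: $77.14
Total deductions = $158.14 + $129.30 + $60.51 + $74.70 + $364.18 + $4.31 + $107.75 + $102.15 + $77.14 = $1,078.18
Net pay = $2,155.02 − $1,078.18 = $1,076.84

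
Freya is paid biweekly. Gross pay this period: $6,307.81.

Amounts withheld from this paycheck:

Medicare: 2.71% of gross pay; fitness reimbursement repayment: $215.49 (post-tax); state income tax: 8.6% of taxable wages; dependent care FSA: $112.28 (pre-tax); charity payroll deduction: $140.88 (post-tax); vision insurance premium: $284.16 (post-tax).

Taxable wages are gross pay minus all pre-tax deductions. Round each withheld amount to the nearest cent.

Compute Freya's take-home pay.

$4,851.24

Dependent care FSA: $112.28
Taxable wages = $6,307.81 − $112.28 = $6,195.53
State income tax: $6,195.53 × 0.086 = $532.82
Medicare: $6,307.81 × 0.0271 = $170.94
Charity payroll deduction: $140.88
Vision insurance premium: $284.16
Fitness reimbursement repayment: $215.49
Total deductions = $112.28 + $532.82 + $170.94 + $140.88 + $284.16 + $215.49 = $1,456.57
Net pay = $6,307.81 − $1,456.57 = $4,851.24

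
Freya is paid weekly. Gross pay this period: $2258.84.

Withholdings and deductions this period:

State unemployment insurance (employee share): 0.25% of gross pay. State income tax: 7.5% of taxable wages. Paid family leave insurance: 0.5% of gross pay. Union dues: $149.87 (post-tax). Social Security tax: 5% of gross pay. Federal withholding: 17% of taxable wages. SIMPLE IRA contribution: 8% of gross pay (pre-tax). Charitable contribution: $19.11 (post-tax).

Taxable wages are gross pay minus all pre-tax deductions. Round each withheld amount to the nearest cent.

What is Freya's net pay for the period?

SIMPLE IRA contribution: $2258.84 × 0.08 = $180.71
Taxable wages = $2258.84 − $180.71 = $2078.13
Federal withholding: $2078.13 × 0.17 = $353.28
State income tax: $2078.13 × 0.075 = $155.86
Paid family leave insurance: $2258.84 × 0.005 = $11.29
Social Security tax: $2258.84 × 0.05 = $112.94
State unemployment insurance (employee share): $2258.84 × 0.0025 = $5.65
Union dues: $149.87
Charitable contribution: $19.11
Total deductions = $180.71 + $353.28 + $155.86 + $11.29 + $112.94 + $5.65 + $149.87 + $19.11 = $988.71
Net pay = $2258.84 − $988.71 = $1270.13

$1270.13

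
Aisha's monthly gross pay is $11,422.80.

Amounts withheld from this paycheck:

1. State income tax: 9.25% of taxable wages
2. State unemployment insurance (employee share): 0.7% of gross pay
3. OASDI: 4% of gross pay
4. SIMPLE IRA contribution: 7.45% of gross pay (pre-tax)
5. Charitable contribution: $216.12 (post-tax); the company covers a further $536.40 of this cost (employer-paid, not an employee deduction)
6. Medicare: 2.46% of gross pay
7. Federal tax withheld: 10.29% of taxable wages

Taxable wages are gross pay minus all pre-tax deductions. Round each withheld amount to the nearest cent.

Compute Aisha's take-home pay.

SIMPLE IRA contribution: $11,422.80 × 0.0745 = $851.00
Taxable wages = $11,422.80 − $851.00 = $10,571.80
Federal tax withheld: $10,571.80 × 0.1029 = $1,087.84
State income tax: $10,571.80 × 0.0925 = $977.89
State unemployment insurance (employee share): $11,422.80 × 0.007 = $79.96
OASDI: $11,422.80 × 0.04 = $456.91
Medicare: $11,422.80 × 0.0246 = $281.00
Charitable contribution: $216.12
(Employer's $536.40 toward charitable contribution is not withheld from the employee.)
Total deductions = $851.00 + $1,087.84 + $977.89 + $79.96 + $456.91 + $281.00 + $216.12 = $3,950.72
Net pay = $11,422.80 − $3,950.72 = $7,472.08

$7,472.08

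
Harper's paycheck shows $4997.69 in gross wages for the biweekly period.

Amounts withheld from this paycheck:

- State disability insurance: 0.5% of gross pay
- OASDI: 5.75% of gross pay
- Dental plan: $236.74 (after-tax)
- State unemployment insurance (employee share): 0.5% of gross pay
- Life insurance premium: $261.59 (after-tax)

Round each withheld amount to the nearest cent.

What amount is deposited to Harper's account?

$4162.01

OASDI: $4997.69 × 0.0575 = $287.37
State disability insurance: $4997.69 × 0.005 = $24.99
State unemployment insurance (employee share): $4997.69 × 0.005 = $24.99
Life insurance premium: $261.59
Dental plan: $236.74
Total deductions = $287.37 + $24.99 + $24.99 + $261.59 + $236.74 = $835.68
Net pay = $4997.69 − $835.68 = $4162.01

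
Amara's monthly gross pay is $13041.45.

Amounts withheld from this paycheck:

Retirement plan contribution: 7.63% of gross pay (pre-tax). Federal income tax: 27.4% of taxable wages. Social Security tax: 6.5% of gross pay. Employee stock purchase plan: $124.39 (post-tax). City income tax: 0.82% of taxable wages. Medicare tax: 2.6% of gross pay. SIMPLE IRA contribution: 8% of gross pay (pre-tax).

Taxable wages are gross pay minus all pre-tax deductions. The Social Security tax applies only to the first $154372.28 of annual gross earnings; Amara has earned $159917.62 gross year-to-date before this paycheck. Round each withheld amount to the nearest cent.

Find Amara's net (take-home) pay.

$7434.53

SIMPLE IRA contribution: $13041.45 × 0.08 = $1043.32
Retirement plan contribution: $13041.45 × 0.0763 = $995.06
Pre-tax total = $1043.32 + $995.06 = $2038.38
Taxable wages = $13041.45 − $2038.38 = $11003.07
City income tax: $11003.07 × 0.0082 = $90.23
Federal income tax: $11003.07 × 0.274 = $3014.84
Social Security tax: annual cap $154372.28 already reached (YTD $159917.62), so $0.00
Medicare tax: $13041.45 × 0.026 = $339.08
Employee stock purchase plan: $124.39
Total deductions = $1043.32 + $995.06 + $90.23 + $3014.84 + $0.00 + $339.08 + $124.39 = $5606.92
Net pay = $13041.45 − $5606.92 = $7434.53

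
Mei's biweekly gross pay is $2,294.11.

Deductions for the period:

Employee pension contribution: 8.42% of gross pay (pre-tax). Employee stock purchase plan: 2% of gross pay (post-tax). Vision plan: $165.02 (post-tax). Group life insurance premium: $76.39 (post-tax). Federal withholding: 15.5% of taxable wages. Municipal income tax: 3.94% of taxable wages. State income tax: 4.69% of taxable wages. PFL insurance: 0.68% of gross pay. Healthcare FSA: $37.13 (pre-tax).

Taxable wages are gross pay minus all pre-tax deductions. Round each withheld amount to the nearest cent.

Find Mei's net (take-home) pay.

$1,262.94

Healthcare FSA: $37.13
Employee pension contribution: $2,294.11 × 0.0842 = $193.16
Pre-tax total = $37.13 + $193.16 = $230.29
Taxable wages = $2,294.11 − $230.29 = $2,063.82
State income tax: $2,063.82 × 0.0469 = $96.79
Municipal income tax: $2,063.82 × 0.0394 = $81.31
Federal withholding: $2,063.82 × 0.155 = $319.89
PFL insurance: $2,294.11 × 0.0068 = $15.60
Employee stock purchase plan: $2,294.11 × 0.02 = $45.88
Vision plan: $165.02
Group life insurance premium: $76.39
Total deductions = $37.13 + $193.16 + $96.79 + $81.31 + $319.89 + $15.60 + $45.88 + $165.02 + $76.39 = $1,031.17
Net pay = $2,294.11 − $1,031.17 = $1,262.94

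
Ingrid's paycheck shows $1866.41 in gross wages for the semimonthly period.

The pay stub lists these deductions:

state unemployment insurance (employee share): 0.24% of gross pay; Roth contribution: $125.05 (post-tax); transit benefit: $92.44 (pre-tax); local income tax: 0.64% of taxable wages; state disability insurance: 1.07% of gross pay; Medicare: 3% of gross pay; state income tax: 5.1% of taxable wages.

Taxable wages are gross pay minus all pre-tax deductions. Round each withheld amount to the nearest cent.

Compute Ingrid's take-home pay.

Transit benefit: $92.44
Taxable wages = $1866.41 − $92.44 = $1773.97
State income tax: $1773.97 × 0.051 = $90.47
Local income tax: $1773.97 × 0.0064 = $11.35
State disability insurance: $1866.41 × 0.0107 = $19.97
State unemployment insurance (employee share): $1866.41 × 0.0024 = $4.48
Medicare: $1866.41 × 0.03 = $55.99
Roth contribution: $125.05
Total deductions = $92.44 + $90.47 + $11.35 + $19.97 + $4.48 + $55.99 + $125.05 = $399.75
Net pay = $1866.41 − $399.75 = $1466.66

$1466.66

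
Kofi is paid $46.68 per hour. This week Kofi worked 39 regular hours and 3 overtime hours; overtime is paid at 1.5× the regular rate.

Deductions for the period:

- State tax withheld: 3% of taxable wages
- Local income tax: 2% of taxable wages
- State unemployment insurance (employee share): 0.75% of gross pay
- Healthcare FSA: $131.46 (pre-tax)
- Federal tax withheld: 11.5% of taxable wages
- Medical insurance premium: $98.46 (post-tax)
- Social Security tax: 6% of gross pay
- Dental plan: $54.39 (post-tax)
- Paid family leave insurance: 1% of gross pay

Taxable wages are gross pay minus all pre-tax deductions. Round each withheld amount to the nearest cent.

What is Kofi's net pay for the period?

Regular pay: 39 × $46.68 = $1,820.52
Overtime pay: 3 × $46.68 × 1.5 = $210.06
Gross pay = $1,820.52 + $210.06 = $2,030.58
Healthcare FSA: $131.46
Taxable wages = $2,030.58 − $131.46 = $1,899.12
Federal tax withheld: $1,899.12 × 0.115 = $218.40
Local income tax: $1,899.12 × 0.02 = $37.98
State tax withheld: $1,899.12 × 0.03 = $56.97
State unemployment insurance (employee share): $2,030.58 × 0.0075 = $15.23
Paid family leave insurance: $2,030.58 × 0.01 = $20.31
Social Security tax: $2,030.58 × 0.06 = $121.83
Medical insurance premium: $98.46
Dental plan: $54.39
Total deductions = $131.46 + $218.40 + $37.98 + $56.97 + $15.23 + $20.31 + $121.83 + $98.46 + $54.39 = $755.03
Net pay = $2,030.58 − $755.03 = $1,275.55

$1,275.55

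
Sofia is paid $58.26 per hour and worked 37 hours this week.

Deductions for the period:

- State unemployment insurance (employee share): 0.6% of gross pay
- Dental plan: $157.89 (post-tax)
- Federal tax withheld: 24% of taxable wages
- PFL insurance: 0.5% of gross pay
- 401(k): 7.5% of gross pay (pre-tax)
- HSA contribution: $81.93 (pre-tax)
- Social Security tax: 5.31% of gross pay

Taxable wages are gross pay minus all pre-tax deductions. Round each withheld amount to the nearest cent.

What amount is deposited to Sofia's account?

Gross pay: 37 × $58.26 = $2155.62
401(k): $2155.62 × 0.075 = $161.67
HSA contribution: $81.93
Pre-tax total = $161.67 + $81.93 = $243.60
Taxable wages = $2155.62 − $243.60 = $1912.02
Federal tax withheld: $1912.02 × 0.24 = $458.88
State unemployment insurance (employee share): $2155.62 × 0.006 = $12.93
PFL insurance: $2155.62 × 0.005 = $10.78
Social Security tax: $2155.62 × 0.0531 = $114.46
Dental plan: $157.89
Total deductions = $161.67 + $81.93 + $458.88 + $12.93 + $10.78 + $114.46 + $157.89 = $998.54
Net pay = $2155.62 − $998.54 = $1157.08

$1157.08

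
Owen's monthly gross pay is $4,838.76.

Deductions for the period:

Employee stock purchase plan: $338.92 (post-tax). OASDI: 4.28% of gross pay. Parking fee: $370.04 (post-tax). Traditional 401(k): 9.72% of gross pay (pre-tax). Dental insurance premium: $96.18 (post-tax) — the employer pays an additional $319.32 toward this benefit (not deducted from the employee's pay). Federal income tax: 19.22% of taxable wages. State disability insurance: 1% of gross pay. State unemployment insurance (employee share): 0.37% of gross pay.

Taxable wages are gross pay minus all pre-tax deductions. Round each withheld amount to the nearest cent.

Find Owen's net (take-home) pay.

Traditional 401(k): $4,838.76 × 0.0972 = $470.33
Taxable wages = $4,838.76 − $470.33 = $4,368.43
Federal income tax: $4,368.43 × 0.1922 = $839.61
State disability insurance: $4,838.76 × 0.01 = $48.39
State unemployment insurance (employee share): $4,838.76 × 0.0037 = $17.90
OASDI: $4,838.76 × 0.0428 = $207.10
Dental insurance premium: $96.18
Parking fee: $370.04
Employee stock purchase plan: $338.92
(Employer's $319.32 toward dental insurance premium is not withheld from the employee.)
Total deductions = $470.33 + $839.61 + $48.39 + $17.90 + $207.10 + $96.18 + $370.04 + $338.92 = $2,388.47
Net pay = $4,838.76 − $2,388.47 = $2,450.29

$2,450.29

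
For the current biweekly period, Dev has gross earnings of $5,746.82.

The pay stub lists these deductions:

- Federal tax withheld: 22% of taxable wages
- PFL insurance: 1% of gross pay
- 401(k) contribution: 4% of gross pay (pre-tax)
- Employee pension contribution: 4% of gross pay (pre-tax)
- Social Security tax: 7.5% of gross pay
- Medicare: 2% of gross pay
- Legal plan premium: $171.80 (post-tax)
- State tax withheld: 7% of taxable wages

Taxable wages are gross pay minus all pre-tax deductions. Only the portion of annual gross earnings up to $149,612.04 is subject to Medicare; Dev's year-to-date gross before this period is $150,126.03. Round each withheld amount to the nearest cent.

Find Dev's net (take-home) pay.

Employee pension contribution: $5,746.82 × 0.04 = $229.87
401(k) contribution: $5,746.82 × 0.04 = $229.87
Pre-tax total = $229.87 + $229.87 = $459.74
Taxable wages = $5,746.82 − $459.74 = $5,287.08
State tax withheld: $5,287.08 × 0.07 = $370.10
Federal tax withheld: $5,287.08 × 0.22 = $1,163.16
PFL insurance: $5,746.82 × 0.01 = $57.47
Social Security tax: $5,746.82 × 0.075 = $431.01
Medicare: annual cap $149,612.04 already reached (YTD $150,126.03), so $0.00
Legal plan premium: $171.80
Total deductions = $229.87 + $229.87 + $370.10 + $1,163.16 + $57.47 + $431.01 + $0.00 + $171.80 = $2,653.28
Net pay = $5,746.82 − $2,653.28 = $3,093.54

$3,093.54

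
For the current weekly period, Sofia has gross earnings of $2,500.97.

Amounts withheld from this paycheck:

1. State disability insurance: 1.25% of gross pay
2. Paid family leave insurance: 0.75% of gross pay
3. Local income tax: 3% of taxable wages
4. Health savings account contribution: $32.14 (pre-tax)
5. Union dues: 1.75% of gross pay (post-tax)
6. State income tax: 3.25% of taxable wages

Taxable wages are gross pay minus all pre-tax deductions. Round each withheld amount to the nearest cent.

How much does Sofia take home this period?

$2,220.74

Health savings account contribution: $32.14
Taxable wages = $2,500.97 − $32.14 = $2,468.83
Local income tax: $2,468.83 × 0.03 = $74.06
State income tax: $2,468.83 × 0.0325 = $80.24
State disability insurance: $2,500.97 × 0.0125 = $31.26
Paid family leave insurance: $2,500.97 × 0.0075 = $18.76
Union dues: $2,500.97 × 0.0175 = $43.77
Total deductions = $32.14 + $74.06 + $80.24 + $31.26 + $18.76 + $43.77 = $280.23
Net pay = $2,500.97 − $280.23 = $2,220.74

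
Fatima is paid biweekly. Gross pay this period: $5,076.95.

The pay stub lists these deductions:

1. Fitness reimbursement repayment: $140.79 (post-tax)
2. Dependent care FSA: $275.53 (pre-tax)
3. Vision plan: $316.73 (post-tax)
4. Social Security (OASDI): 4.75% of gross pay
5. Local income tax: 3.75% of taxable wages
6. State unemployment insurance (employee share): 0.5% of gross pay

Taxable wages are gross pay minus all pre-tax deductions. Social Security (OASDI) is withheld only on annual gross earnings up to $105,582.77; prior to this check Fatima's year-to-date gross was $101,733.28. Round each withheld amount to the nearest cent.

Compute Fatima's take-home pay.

$3,955.62

Dependent care FSA: $275.53
Taxable wages = $5,076.95 − $275.53 = $4,801.42
Local income tax: $4,801.42 × 0.0375 = $180.05
Social Security (OASDI): only $105,582.77 − $101,733.28 = $3,849.49 of this check is subject → $3,849.49 × 0.0475 = $182.85
State unemployment insurance (employee share): $5,076.95 × 0.005 = $25.38
Vision plan: $316.73
Fitness reimbursement repayment: $140.79
Total deductions = $275.53 + $180.05 + $182.85 + $25.38 + $316.73 + $140.79 = $1,121.33
Net pay = $5,076.95 − $1,121.33 = $3,955.62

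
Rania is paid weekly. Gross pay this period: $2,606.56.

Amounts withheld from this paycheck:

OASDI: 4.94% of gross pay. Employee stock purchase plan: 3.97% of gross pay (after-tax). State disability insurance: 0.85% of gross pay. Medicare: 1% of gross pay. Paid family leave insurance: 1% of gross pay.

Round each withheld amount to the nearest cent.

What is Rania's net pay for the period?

$2,300.02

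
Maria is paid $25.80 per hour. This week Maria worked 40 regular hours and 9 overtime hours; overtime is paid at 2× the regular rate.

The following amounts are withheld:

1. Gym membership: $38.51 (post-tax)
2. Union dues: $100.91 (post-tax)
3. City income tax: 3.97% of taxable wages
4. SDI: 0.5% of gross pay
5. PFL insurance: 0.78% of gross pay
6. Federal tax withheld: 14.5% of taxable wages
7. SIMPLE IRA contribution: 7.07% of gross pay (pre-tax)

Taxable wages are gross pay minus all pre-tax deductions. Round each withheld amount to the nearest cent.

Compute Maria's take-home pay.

Regular pay: 40 × $25.80 = $1,032.00
Overtime pay: 9 × $25.80 × 2 = $464.40
Gross pay = $1,032.00 + $464.40 = $1,496.40
SIMPLE IRA contribution: $1,496.40 × 0.0707 = $105.80
Taxable wages = $1,496.40 − $105.80 = $1,390.60
City income tax: $1,390.60 × 0.0397 = $55.21
Federal tax withheld: $1,390.60 × 0.145 = $201.64
SDI: $1,496.40 × 0.005 = $7.48
PFL insurance: $1,496.40 × 0.0078 = $11.67
Union dues: $100.91
Gym membership: $38.51
Total deductions = $105.80 + $55.21 + $201.64 + $7.48 + $11.67 + $100.91 + $38.51 = $521.22
Net pay = $1,496.40 − $521.22 = $975.18

$975.18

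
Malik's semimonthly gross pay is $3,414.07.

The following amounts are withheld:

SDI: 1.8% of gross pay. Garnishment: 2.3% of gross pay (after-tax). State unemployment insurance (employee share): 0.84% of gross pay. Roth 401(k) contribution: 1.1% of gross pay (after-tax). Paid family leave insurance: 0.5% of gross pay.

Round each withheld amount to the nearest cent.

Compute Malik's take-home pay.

$3,190.80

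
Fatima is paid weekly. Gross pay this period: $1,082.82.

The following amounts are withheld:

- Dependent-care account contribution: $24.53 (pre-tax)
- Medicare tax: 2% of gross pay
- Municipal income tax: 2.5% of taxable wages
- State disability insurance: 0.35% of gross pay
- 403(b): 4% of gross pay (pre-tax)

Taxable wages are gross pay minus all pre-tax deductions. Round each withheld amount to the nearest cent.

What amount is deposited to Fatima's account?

Dependent-care account contribution: $24.53
403(b): $1,082.82 × 0.04 = $43.31
Pre-tax total = $24.53 + $43.31 = $67.84
Taxable wages = $1,082.82 − $67.84 = $1,014.98
Municipal income tax: $1,014.98 × 0.025 = $25.37
Medicare tax: $1,082.82 × 0.02 = $21.66
State disability insurance: $1,082.82 × 0.0035 = $3.79
Total deductions = $24.53 + $43.31 + $25.37 + $21.66 + $3.79 = $118.66
Net pay = $1,082.82 − $118.66 = $964.16

$964.16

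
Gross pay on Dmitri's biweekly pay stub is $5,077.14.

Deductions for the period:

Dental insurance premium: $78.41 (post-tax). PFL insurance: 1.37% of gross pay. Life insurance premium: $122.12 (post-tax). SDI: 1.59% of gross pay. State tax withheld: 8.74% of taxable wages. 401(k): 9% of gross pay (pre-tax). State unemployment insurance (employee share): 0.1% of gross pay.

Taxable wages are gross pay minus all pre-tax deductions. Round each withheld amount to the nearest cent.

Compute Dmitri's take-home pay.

401(k): $5,077.14 × 0.09 = $456.94
Taxable wages = $5,077.14 − $456.94 = $4,620.20
State tax withheld: $4,620.20 × 0.0874 = $403.81
State unemployment insurance (employee share): $5,077.14 × 0.001 = $5.08
SDI: $5,077.14 × 0.0159 = $80.73
PFL insurance: $5,077.14 × 0.0137 = $69.56
Dental insurance premium: $78.41
Life insurance premium: $122.12
Total deductions = $456.94 + $403.81 + $5.08 + $80.73 + $69.56 + $78.41 + $122.12 = $1,216.65
Net pay = $5,077.14 − $1,216.65 = $3,860.49

$3,860.49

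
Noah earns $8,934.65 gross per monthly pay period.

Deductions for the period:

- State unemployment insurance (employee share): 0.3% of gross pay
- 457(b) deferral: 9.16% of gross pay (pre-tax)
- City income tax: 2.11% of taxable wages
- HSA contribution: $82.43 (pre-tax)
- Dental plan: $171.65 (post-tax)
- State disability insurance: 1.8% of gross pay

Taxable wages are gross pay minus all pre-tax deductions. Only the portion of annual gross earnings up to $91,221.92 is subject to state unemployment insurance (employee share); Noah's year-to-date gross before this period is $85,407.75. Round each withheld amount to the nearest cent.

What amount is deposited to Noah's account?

$7,514.39

HSA contribution: $82.43
457(b) deferral: $8,934.65 × 0.0916 = $818.41
Pre-tax total = $82.43 + $818.41 = $900.84
Taxable wages = $8,934.65 − $900.84 = $8,033.81
City income tax: $8,033.81 × 0.0211 = $169.51
State disability insurance: $8,934.65 × 0.018 = $160.82
State unemployment insurance (employee share): only $91,221.92 − $85,407.75 = $5,814.17 of this check is subject → $5,814.17 × 0.003 = $17.44
Dental plan: $171.65
Total deductions = $82.43 + $818.41 + $169.51 + $160.82 + $17.44 + $171.65 = $1,420.26
Net pay = $8,934.65 − $1,420.26 = $7,514.39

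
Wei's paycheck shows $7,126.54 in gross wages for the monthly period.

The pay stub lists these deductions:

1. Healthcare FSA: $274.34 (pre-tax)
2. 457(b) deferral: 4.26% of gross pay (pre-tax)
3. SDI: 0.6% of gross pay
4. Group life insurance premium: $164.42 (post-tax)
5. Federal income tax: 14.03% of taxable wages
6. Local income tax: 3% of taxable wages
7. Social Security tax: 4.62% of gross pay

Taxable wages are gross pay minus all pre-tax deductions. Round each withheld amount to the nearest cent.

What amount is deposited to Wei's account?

$4,896.95

Healthcare FSA: $274.34
457(b) deferral: $7,126.54 × 0.0426 = $303.59
Pre-tax total = $274.34 + $303.59 = $577.93
Taxable wages = $7,126.54 − $577.93 = $6,548.61
Local income tax: $6,548.61 × 0.03 = $196.46
Federal income tax: $6,548.61 × 0.1403 = $918.77
SDI: $7,126.54 × 0.006 = $42.76
Social Security tax: $7,126.54 × 0.0462 = $329.25
Group life insurance premium: $164.42
Total deductions = $274.34 + $303.59 + $196.46 + $918.77 + $42.76 + $329.25 + $164.42 = $2,229.59
Net pay = $7,126.54 − $2,229.59 = $4,896.95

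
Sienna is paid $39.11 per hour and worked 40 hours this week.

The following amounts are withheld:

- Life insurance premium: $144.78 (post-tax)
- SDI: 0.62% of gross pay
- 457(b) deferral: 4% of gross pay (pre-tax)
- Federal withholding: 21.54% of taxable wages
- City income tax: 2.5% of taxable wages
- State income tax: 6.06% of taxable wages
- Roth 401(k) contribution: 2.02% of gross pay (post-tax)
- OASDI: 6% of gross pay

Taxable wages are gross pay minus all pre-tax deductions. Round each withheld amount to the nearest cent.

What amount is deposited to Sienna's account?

Gross pay: 40 × $39.11 = $1,564.40
457(b) deferral: $1,564.40 × 0.04 = $62.58
Taxable wages = $1,564.40 − $62.58 = $1,501.82
State income tax: $1,501.82 × 0.0606 = $91.01
City income tax: $1,501.82 × 0.025 = $37.55
Federal withholding: $1,501.82 × 0.2154 = $323.49
OASDI: $1,564.40 × 0.06 = $93.86
SDI: $1,564.40 × 0.0062 = $9.70
Life insurance premium: $144.78
Roth 401(k) contribution: $1,564.40 × 0.0202 = $31.60
Total deductions = $62.58 + $91.01 + $37.55 + $323.49 + $93.86 + $9.70 + $144.78 + $31.60 = $794.57
Net pay = $1,564.40 − $794.57 = $769.83

$769.83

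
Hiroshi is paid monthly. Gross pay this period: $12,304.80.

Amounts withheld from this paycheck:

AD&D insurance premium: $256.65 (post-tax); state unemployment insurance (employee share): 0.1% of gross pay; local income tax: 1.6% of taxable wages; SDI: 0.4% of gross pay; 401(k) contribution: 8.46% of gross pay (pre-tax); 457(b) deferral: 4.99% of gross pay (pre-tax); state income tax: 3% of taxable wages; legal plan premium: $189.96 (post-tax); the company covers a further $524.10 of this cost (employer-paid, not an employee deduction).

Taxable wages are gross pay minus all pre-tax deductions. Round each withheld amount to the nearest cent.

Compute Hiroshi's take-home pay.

$9,651.78

401(k) contribution: $12,304.80 × 0.0846 = $1,040.99
457(b) deferral: $12,304.80 × 0.0499 = $614.01
Pre-tax total = $1,040.99 + $614.01 = $1,655.00
Taxable wages = $12,304.80 − $1,655.00 = $10,649.80
State income tax: $10,649.80 × 0.03 = $319.49
Local income tax: $10,649.80 × 0.016 = $170.40
State unemployment insurance (employee share): $12,304.80 × 0.001 = $12.30
SDI: $12,304.80 × 0.004 = $49.22
AD&D insurance premium: $256.65
Legal plan premium: $189.96
(Employer's $524.10 toward legal plan premium is not withheld from the employee.)
Total deductions = $1,040.99 + $614.01 + $319.49 + $170.40 + $12.30 + $49.22 + $256.65 + $189.96 = $2,653.02
Net pay = $12,304.80 − $2,653.02 = $9,651.78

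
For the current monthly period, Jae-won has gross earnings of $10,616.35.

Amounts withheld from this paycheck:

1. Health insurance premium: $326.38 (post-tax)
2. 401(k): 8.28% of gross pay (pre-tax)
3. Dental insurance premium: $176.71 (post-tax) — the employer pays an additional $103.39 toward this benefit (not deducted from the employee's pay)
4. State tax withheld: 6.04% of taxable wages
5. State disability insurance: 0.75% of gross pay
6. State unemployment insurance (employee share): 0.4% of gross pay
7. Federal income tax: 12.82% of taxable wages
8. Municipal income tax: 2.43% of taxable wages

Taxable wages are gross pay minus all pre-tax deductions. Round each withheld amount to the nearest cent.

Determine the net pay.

401(k): $10,616.35 × 0.0828 = $879.03
Taxable wages = $10,616.35 − $879.03 = $9,737.32
Federal income tax: $9,737.32 × 0.1282 = $1,248.32
Municipal income tax: $9,737.32 × 0.0243 = $236.62
State tax withheld: $9,737.32 × 0.0604 = $588.13
State unemployment insurance (employee share): $10,616.35 × 0.004 = $42.47
State disability insurance: $10,616.35 × 0.0075 = $79.62
Health insurance premium: $326.38
Dental insurance premium: $176.71
(Employer's $103.39 toward dental insurance premium is not withheld from the employee.)
Total deductions = $879.03 + $1,248.32 + $236.62 + $588.13 + $42.47 + $79.62 + $326.38 + $176.71 = $3,577.28
Net pay = $10,616.35 − $3,577.28 = $7,039.07

$7,039.07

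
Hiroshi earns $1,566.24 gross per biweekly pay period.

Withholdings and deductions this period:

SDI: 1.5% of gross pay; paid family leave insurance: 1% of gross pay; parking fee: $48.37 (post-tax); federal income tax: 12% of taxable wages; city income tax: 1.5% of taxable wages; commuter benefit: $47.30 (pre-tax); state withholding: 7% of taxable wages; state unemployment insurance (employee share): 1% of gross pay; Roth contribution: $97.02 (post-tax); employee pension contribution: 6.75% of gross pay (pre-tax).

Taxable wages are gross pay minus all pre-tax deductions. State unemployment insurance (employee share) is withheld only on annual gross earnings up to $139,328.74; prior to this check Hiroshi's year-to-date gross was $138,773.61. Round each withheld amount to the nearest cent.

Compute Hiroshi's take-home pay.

Employee pension contribution: $1,566.24 × 0.0675 = $105.72
Commuter benefit: $47.30
Pre-tax total = $105.72 + $47.30 = $153.02
Taxable wages = $1,566.24 − $153.02 = $1,413.22
State withholding: $1,413.22 × 0.07 = $98.93
City income tax: $1,413.22 × 0.015 = $21.20
Federal income tax: $1,413.22 × 0.12 = $169.59
State unemployment insurance (employee share): only $139,328.74 − $138,773.61 = $555.13 of this check is subject → $555.13 × 0.01 = $5.55
Paid family leave insurance: $1,566.24 × 0.01 = $15.66
SDI: $1,566.24 × 0.015 = $23.49
Parking fee: $48.37
Roth contribution: $97.02
Total deductions = $105.72 + $47.30 + $98.93 + $21.20 + $169.59 + $5.55 + $15.66 + $23.49 + $48.37 + $97.02 = $632.83
Net pay = $1,566.24 − $632.83 = $933.41

$933.41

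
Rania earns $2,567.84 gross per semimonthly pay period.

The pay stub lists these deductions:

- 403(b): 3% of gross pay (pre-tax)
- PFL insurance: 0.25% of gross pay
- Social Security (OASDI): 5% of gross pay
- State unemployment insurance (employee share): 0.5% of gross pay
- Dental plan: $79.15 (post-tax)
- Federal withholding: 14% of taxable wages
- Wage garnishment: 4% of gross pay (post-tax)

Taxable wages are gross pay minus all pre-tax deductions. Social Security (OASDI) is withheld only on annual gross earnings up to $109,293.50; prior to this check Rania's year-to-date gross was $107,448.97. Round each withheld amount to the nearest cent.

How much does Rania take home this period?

403(b): $2,567.84 × 0.03 = $77.04
Taxable wages = $2,567.84 − $77.04 = $2,490.80
Federal withholding: $2,490.80 × 0.14 = $348.71
Social Security (OASDI): only $109,293.50 − $107,448.97 = $1,844.53 of this check is subject → $1,844.53 × 0.05 = $92.23
PFL insurance: $2,567.84 × 0.0025 = $6.42
State unemployment insurance (employee share): $2,567.84 × 0.005 = $12.84
Dental plan: $79.15
Wage garnishment: $2,567.84 × 0.04 = $102.71
Total deductions = $77.04 + $348.71 + $92.23 + $6.42 + $12.84 + $79.15 + $102.71 = $719.10
Net pay = $2,567.84 − $719.10 = $1,848.74

$1,848.74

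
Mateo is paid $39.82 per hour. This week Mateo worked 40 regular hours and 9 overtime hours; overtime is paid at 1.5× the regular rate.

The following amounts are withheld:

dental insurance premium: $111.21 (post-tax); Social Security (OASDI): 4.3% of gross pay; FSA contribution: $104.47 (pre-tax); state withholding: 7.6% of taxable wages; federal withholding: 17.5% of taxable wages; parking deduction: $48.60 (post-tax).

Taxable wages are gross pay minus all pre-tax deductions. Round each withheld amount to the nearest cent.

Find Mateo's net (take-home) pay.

Regular pay: 40 × $39.82 = $1,592.80
Overtime pay: 9 × $39.82 × 1.5 = $537.57
Gross pay = $1,592.80 + $537.57 = $2,130.37
FSA contribution: $104.47
Taxable wages = $2,130.37 − $104.47 = $2,025.90
Federal withholding: $2,025.90 × 0.175 = $354.53
State withholding: $2,025.90 × 0.076 = $153.97
Social Security (OASDI): $2,130.37 × 0.043 = $91.61
Dental insurance premium: $111.21
Parking deduction: $48.60
Total deductions = $104.47 + $354.53 + $153.97 + $91.61 + $111.21 + $48.60 = $864.39
Net pay = $2,130.37 − $864.39 = $1,265.98

$1,265.98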